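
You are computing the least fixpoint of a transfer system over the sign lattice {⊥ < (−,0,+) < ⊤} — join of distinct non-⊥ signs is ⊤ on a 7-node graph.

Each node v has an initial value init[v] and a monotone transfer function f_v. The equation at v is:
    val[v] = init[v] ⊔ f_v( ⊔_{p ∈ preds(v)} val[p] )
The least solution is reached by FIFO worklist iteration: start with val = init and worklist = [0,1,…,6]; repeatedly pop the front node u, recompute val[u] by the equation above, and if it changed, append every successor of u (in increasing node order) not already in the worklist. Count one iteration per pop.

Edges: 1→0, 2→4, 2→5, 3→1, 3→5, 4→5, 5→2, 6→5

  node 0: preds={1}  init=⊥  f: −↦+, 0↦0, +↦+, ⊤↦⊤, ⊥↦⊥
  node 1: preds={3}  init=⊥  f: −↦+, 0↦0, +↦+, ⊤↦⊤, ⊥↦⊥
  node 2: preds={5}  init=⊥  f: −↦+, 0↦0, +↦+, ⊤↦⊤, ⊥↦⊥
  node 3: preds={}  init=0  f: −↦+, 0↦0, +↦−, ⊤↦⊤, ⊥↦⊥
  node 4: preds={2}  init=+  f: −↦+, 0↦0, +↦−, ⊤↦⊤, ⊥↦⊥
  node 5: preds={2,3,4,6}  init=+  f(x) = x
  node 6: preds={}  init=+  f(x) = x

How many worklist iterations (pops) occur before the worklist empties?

Worklist (11 pops):
  #1 pop 0: in=⊥ → ⊥ (no change)
  #2 pop 1: in=0 → 0 (was ⊥); enqueue [0]
  #3 pop 2: in=+ → + (was ⊥); enqueue []
  #4 pop 3: in=⊥ → 0 (no change)
  #5 pop 4: in=+ → ⊤ (was +); enqueue []
  #6 pop 5: in=⊤ → ⊤ (was +); enqueue [2]
  #7 pop 6: in=⊥ → + (no change)
  #8 pop 0: in=0 → 0 (was ⊥); enqueue []
  #9 pop 2: in=⊤ → ⊤ (was +); enqueue [4,5]
  #10 pop 4: in=⊤ → ⊤ (no change)
  #11 pop 5: in=⊤ → ⊤ (no change)

Fixpoint:
  val[0] = 0
  val[1] = 0
  val[2] = ⊤
  val[3] = 0
  val[4] = ⊤
  val[5] = ⊤
  val[6] = +

11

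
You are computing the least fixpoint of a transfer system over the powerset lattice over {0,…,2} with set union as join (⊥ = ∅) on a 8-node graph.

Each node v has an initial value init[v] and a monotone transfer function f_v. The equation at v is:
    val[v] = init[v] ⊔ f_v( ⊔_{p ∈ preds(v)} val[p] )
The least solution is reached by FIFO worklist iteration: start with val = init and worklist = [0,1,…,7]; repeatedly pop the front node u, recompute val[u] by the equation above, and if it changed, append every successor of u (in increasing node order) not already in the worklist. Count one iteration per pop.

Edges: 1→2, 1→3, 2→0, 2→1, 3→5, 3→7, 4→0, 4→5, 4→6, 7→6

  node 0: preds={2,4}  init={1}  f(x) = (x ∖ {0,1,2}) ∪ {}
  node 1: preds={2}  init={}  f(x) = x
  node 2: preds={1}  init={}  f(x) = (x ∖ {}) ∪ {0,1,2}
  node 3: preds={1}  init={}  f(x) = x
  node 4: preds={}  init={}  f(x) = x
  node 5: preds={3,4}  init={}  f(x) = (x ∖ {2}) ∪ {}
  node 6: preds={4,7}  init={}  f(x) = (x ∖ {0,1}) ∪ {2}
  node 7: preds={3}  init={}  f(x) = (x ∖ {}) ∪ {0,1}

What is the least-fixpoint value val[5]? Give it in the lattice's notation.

Iteration log — 16 steps:
  step 1. node 0  ⊔preds={}  new={1}  stable
  step 2. node 1  ⊔preds={}  new={}  stable
  step 3. node 2  ⊔preds={}  new={0,1,2}  old={}  +wl: 0,1
  step 4. node 3  ⊔preds={}  new={}  stable
  step 5. node 4  ⊔preds={}  new={}  stable
  step 6. node 5  ⊔preds={}  new={}  stable
  step 7. node 6  ⊔preds={}  new={2}  old={}  +wl: 
  step 8. node 7  ⊔preds={}  new={0,1}  old={}  +wl: 6
  step 9. node 0  ⊔preds={0,1,2}  new={1}  stable
  step 10. node 1  ⊔preds={0,1,2}  new={0,1,2}  old={}  +wl: 2,3
  step 11. node 6  ⊔preds={0,1}  new={2}  stable
  step 12. node 2  ⊔preds={0,1,2}  new={0,1,2}  stable
  step 13. node 3  ⊔preds={0,1,2}  new={0,1,2}  old={}  +wl: 5,7
  step 14. node 5  ⊔preds={0,1,2}  new={0,1}  old={}  +wl: 
  step 15. node 7  ⊔preds={0,1,2}  new={0,1,2}  old={0,1}  +wl: 6
  step 16. node 6  ⊔preds={0,1,2}  new={2}  stable

Least fixpoint reached:
  node 0: {1}
  node 1: {0,1,2}
  node 2: {0,1,2}
  node 3: {0,1,2}
  node 4: {}
  node 5: {0,1}
  node 6: {2}
  node 7: {0,1,2}

{0,1}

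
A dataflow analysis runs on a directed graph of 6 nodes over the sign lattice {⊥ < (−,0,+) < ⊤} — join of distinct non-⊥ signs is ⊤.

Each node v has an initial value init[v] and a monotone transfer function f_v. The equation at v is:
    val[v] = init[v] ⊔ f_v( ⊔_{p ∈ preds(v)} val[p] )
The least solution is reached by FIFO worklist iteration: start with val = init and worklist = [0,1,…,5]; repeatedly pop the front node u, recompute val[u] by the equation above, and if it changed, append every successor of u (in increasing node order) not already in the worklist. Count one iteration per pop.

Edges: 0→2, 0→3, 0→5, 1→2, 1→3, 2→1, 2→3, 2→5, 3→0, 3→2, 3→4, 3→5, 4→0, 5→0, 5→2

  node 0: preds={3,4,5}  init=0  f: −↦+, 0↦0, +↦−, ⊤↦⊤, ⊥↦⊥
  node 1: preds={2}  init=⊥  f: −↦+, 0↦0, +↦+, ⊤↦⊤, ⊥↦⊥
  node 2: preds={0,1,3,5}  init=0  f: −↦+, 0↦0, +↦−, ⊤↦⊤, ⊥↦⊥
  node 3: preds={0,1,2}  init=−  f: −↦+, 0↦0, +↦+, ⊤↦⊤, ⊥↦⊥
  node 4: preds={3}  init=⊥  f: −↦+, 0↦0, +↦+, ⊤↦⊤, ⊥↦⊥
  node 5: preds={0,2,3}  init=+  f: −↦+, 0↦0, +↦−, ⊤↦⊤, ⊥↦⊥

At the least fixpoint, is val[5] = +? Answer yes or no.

no

Trace (10 dequeues):
  [1] u=0 | in ⊤ | out ⊤ | prev 0 | push {}
  [2] u=1 | in 0 | out 0 | prev ⊥ | push {}
  [3] u=2 | in ⊤ | out ⊤ | prev 0 | push {1}
  [4] u=3 | in ⊤ | out ⊤ | prev − | push {0,2}
  [5] u=4 | in ⊤ | out ⊤ | prev ⊥ | push {}
  [6] u=5 | in ⊤ | out ⊤ | prev + | push {}
  [7] u=1 | in ⊤ | out ⊤ | prev 0 | push {3}
  [8] u=0 | in ⊤ | out ⊤ | ==
  [9] u=2 | in ⊤ | out ⊤ | ==
  [10] u=3 | in ⊤ | out ⊤ | ==

Converged values:
  [0] ⊤
  [1] ⊤
  [2] ⊤
  [3] ⊤
  [4] ⊤
  [5] ⊤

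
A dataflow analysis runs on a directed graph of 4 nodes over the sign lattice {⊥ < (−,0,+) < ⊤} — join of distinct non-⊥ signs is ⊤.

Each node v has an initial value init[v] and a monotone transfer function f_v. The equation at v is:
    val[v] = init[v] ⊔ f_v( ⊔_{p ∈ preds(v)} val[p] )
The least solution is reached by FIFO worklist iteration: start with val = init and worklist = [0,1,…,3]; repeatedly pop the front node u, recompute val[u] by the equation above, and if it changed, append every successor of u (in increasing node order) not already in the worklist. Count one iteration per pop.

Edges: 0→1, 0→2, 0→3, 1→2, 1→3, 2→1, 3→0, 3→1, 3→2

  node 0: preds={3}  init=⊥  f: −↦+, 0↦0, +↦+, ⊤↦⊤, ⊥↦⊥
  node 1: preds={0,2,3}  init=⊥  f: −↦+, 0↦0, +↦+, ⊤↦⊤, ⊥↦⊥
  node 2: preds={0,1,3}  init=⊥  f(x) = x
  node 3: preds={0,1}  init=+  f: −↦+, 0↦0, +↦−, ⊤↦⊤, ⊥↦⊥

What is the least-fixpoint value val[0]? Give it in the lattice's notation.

Worklist (9 pops):
  #1 pop 0: in=+ → + (was ⊥); enqueue []
  #2 pop 1: in=+ → + (was ⊥); enqueue []
  #3 pop 2: in=+ → + (was ⊥); enqueue [1]
  #4 pop 3: in=+ → ⊤ (was +); enqueue [0,2]
  #5 pop 1: in=⊤ → ⊤ (was +); enqueue [3]
  #6 pop 0: in=⊤ → ⊤ (was +); enqueue [1]
  #7 pop 2: in=⊤ → ⊤ (was +); enqueue []
  #8 pop 3: in=⊤ → ⊤ (no change)
  #9 pop 1: in=⊤ → ⊤ (no change)

Fixpoint:
  val[0] = ⊤
  val[1] = ⊤
  val[2] = ⊤
  val[3] = ⊤

⊤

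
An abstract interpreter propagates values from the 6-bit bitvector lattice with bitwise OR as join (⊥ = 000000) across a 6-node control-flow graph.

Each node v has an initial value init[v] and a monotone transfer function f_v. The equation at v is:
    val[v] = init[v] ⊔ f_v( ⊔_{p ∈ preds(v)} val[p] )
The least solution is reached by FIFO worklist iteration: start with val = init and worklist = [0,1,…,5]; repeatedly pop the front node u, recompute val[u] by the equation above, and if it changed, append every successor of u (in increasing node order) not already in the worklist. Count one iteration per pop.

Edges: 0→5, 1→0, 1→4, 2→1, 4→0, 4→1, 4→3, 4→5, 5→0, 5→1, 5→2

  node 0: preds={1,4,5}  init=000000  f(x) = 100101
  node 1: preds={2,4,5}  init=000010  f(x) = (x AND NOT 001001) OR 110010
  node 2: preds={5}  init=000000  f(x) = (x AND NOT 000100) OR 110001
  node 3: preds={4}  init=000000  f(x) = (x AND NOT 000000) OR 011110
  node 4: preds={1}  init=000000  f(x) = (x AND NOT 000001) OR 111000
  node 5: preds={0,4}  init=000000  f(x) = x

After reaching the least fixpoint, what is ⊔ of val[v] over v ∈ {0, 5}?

111111

Worklist (16 pops):
  #1 pop 0: in=000010 → 100101 (was 000000); enqueue []
  #2 pop 1: in=000000 → 110010 (was 000010); enqueue [0]
  #3 pop 2: in=000000 → 110001 (was 000000); enqueue [1]
  #4 pop 3: in=000000 → 011110 (was 000000); enqueue []
  #5 pop 4: in=110010 → 111010 (was 000000); enqueue [3]
  #6 pop 5: in=111111 → 111111 (was 000000); enqueue [2]
  #7 pop 0: in=111111 → 100101 (no change)
  #8 pop 1: in=111111 → 110110 (was 110010); enqueue [0,4]
  #9 pop 3: in=111010 → 111110 (was 011110); enqueue []
  #10 pop 2: in=111111 → 111011 (was 110001); enqueue [1]
  #11 pop 0: in=111111 → 100101 (no change)
  #12 pop 4: in=110110 → 111110 (was 111010); enqueue [0,3,5]
  #13 pop 1: in=111111 → 110110 (no change)
  #14 pop 0: in=111111 → 100101 (no change)
  #15 pop 3: in=111110 → 111110 (no change)
  #16 pop 5: in=111111 → 111111 (no change)

Fixpoint:
  val[0] = 100101
  val[1] = 110110
  val[2] = 111011
  val[3] = 111110
  val[4] = 111110
  val[5] = 111111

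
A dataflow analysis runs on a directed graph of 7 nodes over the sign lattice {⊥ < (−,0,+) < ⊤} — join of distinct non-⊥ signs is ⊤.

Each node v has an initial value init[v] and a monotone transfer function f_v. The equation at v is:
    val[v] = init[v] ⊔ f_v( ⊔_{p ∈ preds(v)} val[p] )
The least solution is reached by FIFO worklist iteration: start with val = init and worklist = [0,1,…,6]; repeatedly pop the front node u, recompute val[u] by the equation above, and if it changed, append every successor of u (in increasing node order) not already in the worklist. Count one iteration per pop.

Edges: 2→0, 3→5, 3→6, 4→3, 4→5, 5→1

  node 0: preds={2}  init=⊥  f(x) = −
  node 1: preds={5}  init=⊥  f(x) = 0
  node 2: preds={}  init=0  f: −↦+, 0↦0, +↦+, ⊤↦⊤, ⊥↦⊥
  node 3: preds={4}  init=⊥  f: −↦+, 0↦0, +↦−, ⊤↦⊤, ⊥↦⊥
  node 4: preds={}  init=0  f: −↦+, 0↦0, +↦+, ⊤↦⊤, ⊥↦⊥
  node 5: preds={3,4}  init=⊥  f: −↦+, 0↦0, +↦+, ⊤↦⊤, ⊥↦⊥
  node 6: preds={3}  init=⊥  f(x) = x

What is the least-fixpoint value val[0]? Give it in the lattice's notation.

Worklist (8 pops):
  #1 pop 0: in=0 → − (was ⊥); enqueue []
  #2 pop 1: in=⊥ → 0 (was ⊥); enqueue []
  #3 pop 2: in=⊥ → 0 (no change)
  #4 pop 3: in=0 → 0 (was ⊥); enqueue []
  #5 pop 4: in=⊥ → 0 (no change)
  #6 pop 5: in=0 → 0 (was ⊥); enqueue [1]
  #7 pop 6: in=0 → 0 (was ⊥); enqueue []
  #8 pop 1: in=0 → 0 (no change)

Fixpoint:
  val[0] = −
  val[1] = 0
  val[2] = 0
  val[3] = 0
  val[4] = 0
  val[5] = 0
  val[6] = 0

−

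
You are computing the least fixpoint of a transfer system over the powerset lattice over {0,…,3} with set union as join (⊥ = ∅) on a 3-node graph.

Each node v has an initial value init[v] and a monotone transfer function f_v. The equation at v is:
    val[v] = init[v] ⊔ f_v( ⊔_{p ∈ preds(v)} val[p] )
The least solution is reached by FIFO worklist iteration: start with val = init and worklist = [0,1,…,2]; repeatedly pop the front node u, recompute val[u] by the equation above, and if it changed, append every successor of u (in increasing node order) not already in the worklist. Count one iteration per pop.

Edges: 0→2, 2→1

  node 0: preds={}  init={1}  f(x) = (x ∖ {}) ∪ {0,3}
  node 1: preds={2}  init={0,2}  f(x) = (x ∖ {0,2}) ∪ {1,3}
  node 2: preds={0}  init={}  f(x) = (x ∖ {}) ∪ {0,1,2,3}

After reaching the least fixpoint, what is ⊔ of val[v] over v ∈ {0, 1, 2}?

Worklist (4 pops):
  #1 pop 0: in={} → {0,1,3} (was {1}); enqueue []
  #2 pop 1: in={} → {0,1,2,3} (was {0,2}); enqueue []
  #3 pop 2: in={0,1,3} → {0,1,2,3} (was {}); enqueue [1]
  #4 pop 1: in={0,1,2,3} → {0,1,2,3} (no change)

Fixpoint:
  val[0] = {0,1,3}
  val[1] = {0,1,2,3}
  val[2] = {0,1,2,3}

{0,1,2,3}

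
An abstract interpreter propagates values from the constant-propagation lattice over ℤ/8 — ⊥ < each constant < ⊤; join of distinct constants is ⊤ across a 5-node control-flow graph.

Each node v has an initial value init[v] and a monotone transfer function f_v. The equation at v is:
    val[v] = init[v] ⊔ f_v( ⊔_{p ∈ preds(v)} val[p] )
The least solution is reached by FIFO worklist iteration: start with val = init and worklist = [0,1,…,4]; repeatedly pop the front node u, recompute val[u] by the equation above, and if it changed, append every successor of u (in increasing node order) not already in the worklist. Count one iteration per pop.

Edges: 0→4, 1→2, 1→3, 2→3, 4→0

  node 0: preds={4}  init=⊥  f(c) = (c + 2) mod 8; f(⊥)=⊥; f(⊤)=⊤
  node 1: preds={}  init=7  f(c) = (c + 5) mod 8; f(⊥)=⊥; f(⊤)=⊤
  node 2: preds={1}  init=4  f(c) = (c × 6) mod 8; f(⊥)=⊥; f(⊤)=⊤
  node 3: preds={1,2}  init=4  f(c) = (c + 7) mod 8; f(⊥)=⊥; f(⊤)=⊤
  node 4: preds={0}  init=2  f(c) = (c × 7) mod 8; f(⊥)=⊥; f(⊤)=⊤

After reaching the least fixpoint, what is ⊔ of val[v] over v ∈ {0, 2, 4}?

⊤

Iteration log — 7 steps:
  step 1. node 0  ⊔preds=2  new=4  old=⊥  +wl: 
  step 2. node 1  ⊔preds=⊥  new=7  stable
  step 3. node 2  ⊔preds=7  new=⊤  old=4  +wl: 
  step 4. node 3  ⊔preds=⊤  new=⊤  old=4  +wl: 
  step 5. node 4  ⊔preds=4  new=⊤  old=2  +wl: 0
  step 6. node 0  ⊔preds=⊤  new=⊤  old=4  +wl: 4
  step 7. node 4  ⊔preds=⊤  new=⊤  stable

Least fixpoint reached:
  node 0: ⊤
  node 1: 7
  node 2: ⊤
  node 3: ⊤
  node 4: ⊤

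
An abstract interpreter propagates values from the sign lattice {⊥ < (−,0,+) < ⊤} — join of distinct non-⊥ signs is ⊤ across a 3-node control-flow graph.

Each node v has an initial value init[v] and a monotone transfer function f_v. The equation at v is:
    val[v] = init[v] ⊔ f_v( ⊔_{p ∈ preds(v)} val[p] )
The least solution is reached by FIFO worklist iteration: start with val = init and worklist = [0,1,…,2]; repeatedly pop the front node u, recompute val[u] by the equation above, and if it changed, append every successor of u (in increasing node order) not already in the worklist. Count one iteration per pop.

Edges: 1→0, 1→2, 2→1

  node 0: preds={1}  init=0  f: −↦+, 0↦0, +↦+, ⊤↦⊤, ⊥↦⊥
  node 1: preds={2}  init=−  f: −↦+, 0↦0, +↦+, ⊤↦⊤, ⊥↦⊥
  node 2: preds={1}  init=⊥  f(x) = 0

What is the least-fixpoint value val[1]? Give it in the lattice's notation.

Worklist (6 pops):
  #1 pop 0: in=− → ⊤ (was 0); enqueue []
  #2 pop 1: in=⊥ → − (no change)
  #3 pop 2: in=− → 0 (was ⊥); enqueue [1]
  #4 pop 1: in=0 → ⊤ (was −); enqueue [0,2]
  #5 pop 0: in=⊤ → ⊤ (no change)
  #6 pop 2: in=⊤ → 0 (no change)

Fixpoint:
  val[0] = ⊤
  val[1] = ⊤
  val[2] = 0

⊤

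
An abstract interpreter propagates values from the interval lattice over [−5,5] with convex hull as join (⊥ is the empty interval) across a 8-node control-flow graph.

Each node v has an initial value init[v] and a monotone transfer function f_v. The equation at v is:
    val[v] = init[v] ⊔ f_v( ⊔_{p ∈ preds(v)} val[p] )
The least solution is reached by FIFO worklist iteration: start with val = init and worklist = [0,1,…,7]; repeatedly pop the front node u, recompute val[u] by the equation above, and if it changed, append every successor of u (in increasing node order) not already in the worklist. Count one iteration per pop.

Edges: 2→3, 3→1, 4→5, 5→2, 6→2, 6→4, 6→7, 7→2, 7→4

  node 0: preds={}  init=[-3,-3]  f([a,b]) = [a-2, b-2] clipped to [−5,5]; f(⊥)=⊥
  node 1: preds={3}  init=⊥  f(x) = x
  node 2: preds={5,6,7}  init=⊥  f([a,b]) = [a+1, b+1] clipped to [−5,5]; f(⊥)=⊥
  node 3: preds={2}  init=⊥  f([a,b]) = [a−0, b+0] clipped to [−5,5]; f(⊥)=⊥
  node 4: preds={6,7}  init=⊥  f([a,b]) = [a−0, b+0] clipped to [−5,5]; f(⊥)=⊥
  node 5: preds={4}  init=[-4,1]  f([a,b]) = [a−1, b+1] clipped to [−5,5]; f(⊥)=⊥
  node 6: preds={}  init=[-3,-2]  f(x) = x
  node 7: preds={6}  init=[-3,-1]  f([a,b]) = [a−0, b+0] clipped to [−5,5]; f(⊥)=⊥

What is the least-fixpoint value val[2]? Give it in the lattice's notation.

[-3,2]

Iteration log — 9 steps:
  step 1. node 0  ⊔preds=⊥  new=[-3,-3]  stable
  step 2. node 1  ⊔preds=⊥  new=⊥  stable
  step 3. node 2  ⊔preds=[-4,1]  new=[-3,2]  old=⊥  +wl: 
  step 4. node 3  ⊔preds=[-3,2]  new=[-3,2]  old=⊥  +wl: 1
  step 5. node 4  ⊔preds=[-3,-1]  new=[-3,-1]  old=⊥  +wl: 
  step 6. node 5  ⊔preds=[-3,-1]  new=[-4,1]  stable
  step 7. node 6  ⊔preds=⊥  new=[-3,-2]  stable
  step 8. node 7  ⊔preds=[-3,-2]  new=[-3,-1]  stable
  step 9. node 1  ⊔preds=[-3,2]  new=[-3,2]  old=⊥  +wl: 

Least fixpoint reached:
  node 0: [-3,-3]
  node 1: [-3,2]
  node 2: [-3,2]
  node 3: [-3,2]
  node 4: [-3,-1]
  node 5: [-4,1]
  node 6: [-3,-2]
  node 7: [-3,-1]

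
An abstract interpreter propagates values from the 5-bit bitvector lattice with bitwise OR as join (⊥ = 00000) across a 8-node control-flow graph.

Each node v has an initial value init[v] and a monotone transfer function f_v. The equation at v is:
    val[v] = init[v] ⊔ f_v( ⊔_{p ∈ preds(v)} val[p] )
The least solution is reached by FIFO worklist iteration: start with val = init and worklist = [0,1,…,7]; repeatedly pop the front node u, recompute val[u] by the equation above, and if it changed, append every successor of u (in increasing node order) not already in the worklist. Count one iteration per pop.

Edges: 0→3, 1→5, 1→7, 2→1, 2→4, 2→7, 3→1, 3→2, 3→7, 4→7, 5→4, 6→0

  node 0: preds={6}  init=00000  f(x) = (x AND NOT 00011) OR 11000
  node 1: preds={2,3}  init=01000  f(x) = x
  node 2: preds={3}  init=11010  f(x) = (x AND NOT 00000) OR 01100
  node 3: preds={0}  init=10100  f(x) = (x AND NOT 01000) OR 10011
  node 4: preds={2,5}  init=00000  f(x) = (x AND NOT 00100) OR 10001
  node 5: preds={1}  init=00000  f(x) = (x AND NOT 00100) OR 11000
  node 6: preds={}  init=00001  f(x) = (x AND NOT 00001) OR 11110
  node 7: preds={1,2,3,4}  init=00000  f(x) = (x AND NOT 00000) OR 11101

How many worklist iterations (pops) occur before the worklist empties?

Trace (17 dequeues):
  [1] u=0 | in 00001 | out 11000 | prev 00000 | push {}
  [2] u=1 | in 11110 | out 11110 | prev 01000 | push {}
  [3] u=2 | in 10100 | out 11110 | prev 11010 | push {1}
  [4] u=3 | in 11000 | out 10111 | prev 10100 | push {2}
  [5] u=4 | in 11110 | out 11011 | prev 00000 | push {}
  [6] u=5 | in 11110 | out 11010 | prev 00000 | push {4}
  [7] u=6 | in 00000 | out 11111 | prev 00001 | push {0}
  [8] u=7 | in 11111 | out 11111 | prev 00000 | push {}
  [9] u=1 | in 11111 | out 11111 | prev 11110 | push {5,7}
  [10] u=2 | in 10111 | out 11111 | prev 11110 | push {1}
  [11] u=4 | in 11111 | out 11011 | ==
  [12] u=0 | in 11111 | out 11100 | prev 11000 | push {3}
  [13] u=5 | in 11111 | out 11011 | prev 11010 | push {4}
  [14] u=7 | in 11111 | out 11111 | ==
  [15] u=1 | in 11111 | out 11111 | ==
  [16] u=3 | in 11100 | out 10111 | ==
  [17] u=4 | in 11111 | out 11011 | ==

Converged values:
  [0] 11100
  [1] 11111
  [2] 11111
  [3] 10111
  [4] 11011
  [5] 11011
  [6] 11111
  [7] 11111

17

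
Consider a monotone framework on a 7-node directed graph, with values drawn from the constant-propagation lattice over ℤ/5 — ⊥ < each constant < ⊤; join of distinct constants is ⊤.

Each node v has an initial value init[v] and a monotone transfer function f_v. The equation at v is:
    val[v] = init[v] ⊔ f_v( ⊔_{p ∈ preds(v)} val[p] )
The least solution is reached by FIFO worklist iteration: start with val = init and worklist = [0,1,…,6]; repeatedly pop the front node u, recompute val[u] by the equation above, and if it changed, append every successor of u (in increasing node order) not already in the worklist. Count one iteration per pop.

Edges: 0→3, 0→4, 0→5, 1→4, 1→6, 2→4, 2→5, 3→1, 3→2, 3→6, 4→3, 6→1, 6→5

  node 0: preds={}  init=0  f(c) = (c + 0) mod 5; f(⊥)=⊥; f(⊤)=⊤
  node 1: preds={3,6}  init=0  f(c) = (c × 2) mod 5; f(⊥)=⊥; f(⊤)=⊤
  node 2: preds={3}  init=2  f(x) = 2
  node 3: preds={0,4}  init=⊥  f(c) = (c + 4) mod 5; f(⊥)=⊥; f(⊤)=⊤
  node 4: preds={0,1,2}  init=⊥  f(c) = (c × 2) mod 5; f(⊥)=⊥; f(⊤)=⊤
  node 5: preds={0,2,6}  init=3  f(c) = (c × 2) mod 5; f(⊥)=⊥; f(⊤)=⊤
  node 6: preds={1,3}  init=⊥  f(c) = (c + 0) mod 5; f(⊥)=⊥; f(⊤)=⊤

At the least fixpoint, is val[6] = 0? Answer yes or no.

Worklist (15 pops):
  #1 pop 0: in=⊥ → 0 (no change)
  #2 pop 1: in=⊥ → 0 (no change)
  #3 pop 2: in=⊥ → 2 (no change)
  #4 pop 3: in=0 → 4 (was ⊥); enqueue [1,2]
  #5 pop 4: in=⊤ → ⊤ (was ⊥); enqueue [3]
  #6 pop 5: in=⊤ → ⊤ (was 3); enqueue []
  #7 pop 6: in=⊤ → ⊤ (was ⊥); enqueue [5]
  #8 pop 1: in=⊤ → ⊤ (was 0); enqueue [4,6]
  #9 pop 2: in=4 → 2 (no change)
  #10 pop 3: in=⊤ → ⊤ (was 4); enqueue [1,2]
  #11 pop 5: in=⊤ → ⊤ (no change)
  #12 pop 4: in=⊤ → ⊤ (no change)
  #13 pop 6: in=⊤ → ⊤ (no change)
  #14 pop 1: in=⊤ → ⊤ (no change)
  #15 pop 2: in=⊤ → 2 (no change)

Fixpoint:
  val[0] = 0
  val[1] = ⊤
  val[2] = 2
  val[3] = ⊤
  val[4] = ⊤
  val[5] = ⊤
  val[6] = ⊤

no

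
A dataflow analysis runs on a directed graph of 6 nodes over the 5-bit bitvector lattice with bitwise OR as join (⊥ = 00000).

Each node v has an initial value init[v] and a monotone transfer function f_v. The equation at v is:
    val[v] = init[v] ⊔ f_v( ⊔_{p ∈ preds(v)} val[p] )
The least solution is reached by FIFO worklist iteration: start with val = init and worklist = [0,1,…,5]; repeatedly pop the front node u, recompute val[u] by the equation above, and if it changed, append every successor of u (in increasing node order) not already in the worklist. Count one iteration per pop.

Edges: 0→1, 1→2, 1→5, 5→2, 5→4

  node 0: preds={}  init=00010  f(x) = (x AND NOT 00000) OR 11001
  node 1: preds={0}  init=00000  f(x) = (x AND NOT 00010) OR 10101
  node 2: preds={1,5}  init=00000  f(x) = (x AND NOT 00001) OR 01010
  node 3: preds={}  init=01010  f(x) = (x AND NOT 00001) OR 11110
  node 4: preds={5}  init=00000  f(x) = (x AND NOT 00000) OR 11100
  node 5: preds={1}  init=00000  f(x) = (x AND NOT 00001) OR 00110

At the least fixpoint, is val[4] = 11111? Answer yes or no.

no

Iteration log — 8 steps:
  step 1. node 0  ⊔preds=00000  new=11011  old=00010  +wl: 
  step 2. node 1  ⊔preds=11011  new=11101  old=00000  +wl: 
  step 3. node 2  ⊔preds=11101  new=11110  old=00000  +wl: 
  step 4. node 3  ⊔preds=00000  new=11110  old=01010  +wl: 
  step 5. node 4  ⊔preds=00000  new=11100  old=00000  +wl: 
  step 6. node 5  ⊔preds=11101  new=11110  old=00000  +wl: 2,4
  step 7. node 2  ⊔preds=11111  new=11110  stable
  step 8. node 4  ⊔preds=11110  new=11110  old=11100  +wl: 

Least fixpoint reached:
  node 0: 11011
  node 1: 11101
  node 2: 11110
  node 3: 11110
  node 4: 11110
  node 5: 11110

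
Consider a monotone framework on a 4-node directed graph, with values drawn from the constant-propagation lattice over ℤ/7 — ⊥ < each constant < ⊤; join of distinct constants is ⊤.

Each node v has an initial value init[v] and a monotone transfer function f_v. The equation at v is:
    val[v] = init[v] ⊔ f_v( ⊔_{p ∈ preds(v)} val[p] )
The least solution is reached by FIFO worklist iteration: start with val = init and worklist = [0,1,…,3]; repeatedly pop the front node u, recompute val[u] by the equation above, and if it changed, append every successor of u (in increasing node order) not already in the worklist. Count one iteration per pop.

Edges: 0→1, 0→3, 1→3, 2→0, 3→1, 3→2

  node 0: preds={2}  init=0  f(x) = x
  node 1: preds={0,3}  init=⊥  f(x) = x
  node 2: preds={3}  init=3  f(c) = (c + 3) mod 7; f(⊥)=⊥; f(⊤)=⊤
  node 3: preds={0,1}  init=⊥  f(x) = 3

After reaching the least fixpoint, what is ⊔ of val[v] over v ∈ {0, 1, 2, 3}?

⊤

Worklist (7 pops):
  #1 pop 0: in=3 → ⊤ (was 0); enqueue []
  #2 pop 1: in=⊤ → ⊤ (was ⊥); enqueue []
  #3 pop 2: in=⊥ → 3 (no change)
  #4 pop 3: in=⊤ → 3 (was ⊥); enqueue [1,2]
  #5 pop 1: in=⊤ → ⊤ (no change)
  #6 pop 2: in=3 → ⊤ (was 3); enqueue [0]
  #7 pop 0: in=⊤ → ⊤ (no change)

Fixpoint:
  val[0] = ⊤
  val[1] = ⊤
  val[2] = ⊤
  val[3] = 3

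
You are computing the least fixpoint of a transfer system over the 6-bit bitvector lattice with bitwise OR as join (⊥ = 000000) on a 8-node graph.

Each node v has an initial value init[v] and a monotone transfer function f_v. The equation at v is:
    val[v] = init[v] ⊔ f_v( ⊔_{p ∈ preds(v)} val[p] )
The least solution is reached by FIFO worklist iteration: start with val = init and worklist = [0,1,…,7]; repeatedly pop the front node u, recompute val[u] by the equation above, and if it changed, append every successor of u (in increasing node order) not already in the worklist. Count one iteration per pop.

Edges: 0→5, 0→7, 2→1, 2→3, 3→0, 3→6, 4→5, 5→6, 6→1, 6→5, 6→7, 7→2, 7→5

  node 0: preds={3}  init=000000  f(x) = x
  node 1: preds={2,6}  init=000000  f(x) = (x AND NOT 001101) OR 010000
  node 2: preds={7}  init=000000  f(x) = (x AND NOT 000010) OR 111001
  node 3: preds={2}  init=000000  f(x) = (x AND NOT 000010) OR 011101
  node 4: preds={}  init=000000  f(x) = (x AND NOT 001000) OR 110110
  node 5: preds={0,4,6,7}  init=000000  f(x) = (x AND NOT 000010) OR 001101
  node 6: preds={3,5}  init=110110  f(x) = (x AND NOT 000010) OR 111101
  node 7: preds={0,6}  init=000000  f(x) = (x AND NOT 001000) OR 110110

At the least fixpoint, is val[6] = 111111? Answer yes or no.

Iteration log — 15 steps:
  step 1. node 0  ⊔preds=000000  new=000000  stable
  step 2. node 1  ⊔preds=110110  new=110010  old=000000  +wl: 
  step 3. node 2  ⊔preds=000000  new=111001  old=000000  +wl: 1
  step 4. node 3  ⊔preds=111001  new=111101  old=000000  +wl: 0
  step 5. node 4  ⊔preds=000000  new=110110  old=000000  +wl: 
  step 6. node 5  ⊔preds=110110  new=111101  old=000000  +wl: 
  step 7. node 6  ⊔preds=111101  new=111111  old=110110  +wl: 5
  step 8. node 7  ⊔preds=111111  new=110111  old=000000  +wl: 2
  step 9. node 1  ⊔preds=111111  new=110010  stable
  step 10. node 0  ⊔preds=111101  new=111101  old=000000  +wl: 7
  step 11. node 5  ⊔preds=111111  new=111101  stable
  step 12. node 2  ⊔preds=110111  new=111101  old=111001  +wl: 1,3
  step 13. node 7  ⊔preds=111111  new=110111  stable
  step 14. node 1  ⊔preds=111111  new=110010  stable
  step 15. node 3  ⊔preds=111101  new=111101  stable

Least fixpoint reached:
  node 0: 111101
  node 1: 110010
  node 2: 111101
  node 3: 111101
  node 4: 110110
  node 5: 111101
  node 6: 111111
  node 7: 110111

yes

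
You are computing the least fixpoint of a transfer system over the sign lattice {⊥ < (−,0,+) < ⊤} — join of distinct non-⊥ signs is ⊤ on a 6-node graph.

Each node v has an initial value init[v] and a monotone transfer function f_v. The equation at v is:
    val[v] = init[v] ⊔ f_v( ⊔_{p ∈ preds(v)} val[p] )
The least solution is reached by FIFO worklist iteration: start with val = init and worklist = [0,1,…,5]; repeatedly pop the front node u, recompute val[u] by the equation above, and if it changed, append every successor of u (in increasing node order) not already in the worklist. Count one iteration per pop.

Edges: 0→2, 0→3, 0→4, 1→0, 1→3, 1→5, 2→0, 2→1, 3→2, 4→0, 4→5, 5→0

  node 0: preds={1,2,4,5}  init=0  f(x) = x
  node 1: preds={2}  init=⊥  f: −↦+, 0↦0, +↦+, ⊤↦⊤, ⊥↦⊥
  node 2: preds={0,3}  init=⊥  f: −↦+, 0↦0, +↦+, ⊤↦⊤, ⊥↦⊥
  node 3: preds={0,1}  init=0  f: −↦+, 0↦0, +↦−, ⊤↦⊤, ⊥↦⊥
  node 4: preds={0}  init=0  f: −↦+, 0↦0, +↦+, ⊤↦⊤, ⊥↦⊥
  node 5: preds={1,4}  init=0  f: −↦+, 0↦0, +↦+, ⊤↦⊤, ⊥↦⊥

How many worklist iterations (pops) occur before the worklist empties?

11

Trace (11 dequeues):
  [1] u=0 | in 0 | out 0 | ==
  [2] u=1 | in ⊥ | out ⊥ | ==
  [3] u=2 | in 0 | out 0 | prev ⊥ | push {0,1}
  [4] u=3 | in 0 | out 0 | ==
  [5] u=4 | in 0 | out 0 | ==
  [6] u=5 | in 0 | out 0 | ==
  [7] u=0 | in 0 | out 0 | ==
  [8] u=1 | in 0 | out 0 | prev ⊥ | push {0,3,5}
  [9] u=0 | in 0 | out 0 | ==
  [10] u=3 | in 0 | out 0 | ==
  [11] u=5 | in 0 | out 0 | ==

Converged values:
  [0] 0
  [1] 0
  [2] 0
  [3] 0
  [4] 0
  [5] 0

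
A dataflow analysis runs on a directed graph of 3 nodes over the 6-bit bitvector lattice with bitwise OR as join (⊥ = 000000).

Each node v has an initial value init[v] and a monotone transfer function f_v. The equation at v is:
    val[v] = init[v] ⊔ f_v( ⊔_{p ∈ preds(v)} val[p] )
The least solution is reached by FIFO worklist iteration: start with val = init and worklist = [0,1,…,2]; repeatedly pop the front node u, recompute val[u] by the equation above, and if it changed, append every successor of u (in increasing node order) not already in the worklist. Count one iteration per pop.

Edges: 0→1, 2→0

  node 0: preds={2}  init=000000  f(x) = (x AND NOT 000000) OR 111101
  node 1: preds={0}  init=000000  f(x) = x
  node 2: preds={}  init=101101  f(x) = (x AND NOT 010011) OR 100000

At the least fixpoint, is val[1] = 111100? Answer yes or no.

Worklist (3 pops):
  #1 pop 0: in=101101 → 111101 (was 000000); enqueue []
  #2 pop 1: in=111101 → 111101 (was 000000); enqueue []
  #3 pop 2: in=000000 → 101101 (no change)

Fixpoint:
  val[0] = 111101
  val[1] = 111101
  val[2] = 101101

no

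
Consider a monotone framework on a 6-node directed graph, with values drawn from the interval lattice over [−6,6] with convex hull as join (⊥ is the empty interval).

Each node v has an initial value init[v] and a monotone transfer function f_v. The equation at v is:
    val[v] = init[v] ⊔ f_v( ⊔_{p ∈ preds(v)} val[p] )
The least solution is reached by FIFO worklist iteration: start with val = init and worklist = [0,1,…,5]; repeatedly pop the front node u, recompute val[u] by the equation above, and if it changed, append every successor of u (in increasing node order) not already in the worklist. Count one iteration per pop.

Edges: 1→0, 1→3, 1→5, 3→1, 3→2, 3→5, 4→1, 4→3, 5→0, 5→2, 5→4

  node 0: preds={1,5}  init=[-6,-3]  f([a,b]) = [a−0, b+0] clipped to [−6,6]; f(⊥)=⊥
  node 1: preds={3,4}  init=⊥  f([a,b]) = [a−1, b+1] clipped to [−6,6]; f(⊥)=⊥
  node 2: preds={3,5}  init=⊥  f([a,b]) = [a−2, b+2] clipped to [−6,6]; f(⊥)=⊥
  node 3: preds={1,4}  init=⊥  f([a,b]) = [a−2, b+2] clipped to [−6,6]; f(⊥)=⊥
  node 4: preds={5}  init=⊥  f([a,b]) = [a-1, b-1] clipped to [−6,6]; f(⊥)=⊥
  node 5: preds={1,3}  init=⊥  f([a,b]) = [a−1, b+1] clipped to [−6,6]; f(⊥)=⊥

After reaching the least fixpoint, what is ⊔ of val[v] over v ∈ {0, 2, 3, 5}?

Iteration log — 6 steps:
  step 1. node 0  ⊔preds=⊥  new=[-6,-3]  stable
  step 2. node 1  ⊔preds=⊥  new=⊥  stable
  step 3. node 2  ⊔preds=⊥  new=⊥  stable
  step 4. node 3  ⊔preds=⊥  new=⊥  stable
  step 5. node 4  ⊔preds=⊥  new=⊥  stable
  step 6. node 5  ⊔preds=⊥  new=⊥  stable

Least fixpoint reached:
  node 0: [-6,-3]
  node 1: ⊥
  node 2: ⊥
  node 3: ⊥
  node 4: ⊥
  node 5: ⊥

[-6,-3]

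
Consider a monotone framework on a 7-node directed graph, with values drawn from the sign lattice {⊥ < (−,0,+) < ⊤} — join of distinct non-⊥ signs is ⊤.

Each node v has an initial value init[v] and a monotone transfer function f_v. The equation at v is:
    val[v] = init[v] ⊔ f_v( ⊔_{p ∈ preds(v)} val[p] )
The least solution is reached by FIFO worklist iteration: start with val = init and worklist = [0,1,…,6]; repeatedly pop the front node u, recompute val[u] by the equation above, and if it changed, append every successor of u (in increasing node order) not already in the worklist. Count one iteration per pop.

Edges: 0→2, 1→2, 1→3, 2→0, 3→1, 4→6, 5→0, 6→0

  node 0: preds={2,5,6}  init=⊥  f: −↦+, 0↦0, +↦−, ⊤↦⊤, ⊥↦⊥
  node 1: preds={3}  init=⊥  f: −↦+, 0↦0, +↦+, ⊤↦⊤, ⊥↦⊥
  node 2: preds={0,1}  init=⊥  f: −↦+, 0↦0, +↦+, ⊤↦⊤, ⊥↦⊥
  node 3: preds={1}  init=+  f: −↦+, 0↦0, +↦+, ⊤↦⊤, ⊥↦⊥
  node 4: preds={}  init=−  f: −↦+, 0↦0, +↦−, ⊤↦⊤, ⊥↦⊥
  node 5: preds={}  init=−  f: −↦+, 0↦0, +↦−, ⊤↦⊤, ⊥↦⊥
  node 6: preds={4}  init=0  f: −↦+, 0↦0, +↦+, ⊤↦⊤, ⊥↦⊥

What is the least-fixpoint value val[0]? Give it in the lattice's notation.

Worklist (8 pops):
  #1 pop 0: in=⊤ → ⊤ (was ⊥); enqueue []
  #2 pop 1: in=+ → + (was ⊥); enqueue []
  #3 pop 2: in=⊤ → ⊤ (was ⊥); enqueue [0]
  #4 pop 3: in=+ → + (no change)
  #5 pop 4: in=⊥ → − (no change)
  #6 pop 5: in=⊥ → − (no change)
  #7 pop 6: in=− → ⊤ (was 0); enqueue []
  #8 pop 0: in=⊤ → ⊤ (no change)

Fixpoint:
  val[0] = ⊤
  val[1] = +
  val[2] = ⊤
  val[3] = +
  val[4] = −
  val[5] = −
  val[6] = ⊤

⊤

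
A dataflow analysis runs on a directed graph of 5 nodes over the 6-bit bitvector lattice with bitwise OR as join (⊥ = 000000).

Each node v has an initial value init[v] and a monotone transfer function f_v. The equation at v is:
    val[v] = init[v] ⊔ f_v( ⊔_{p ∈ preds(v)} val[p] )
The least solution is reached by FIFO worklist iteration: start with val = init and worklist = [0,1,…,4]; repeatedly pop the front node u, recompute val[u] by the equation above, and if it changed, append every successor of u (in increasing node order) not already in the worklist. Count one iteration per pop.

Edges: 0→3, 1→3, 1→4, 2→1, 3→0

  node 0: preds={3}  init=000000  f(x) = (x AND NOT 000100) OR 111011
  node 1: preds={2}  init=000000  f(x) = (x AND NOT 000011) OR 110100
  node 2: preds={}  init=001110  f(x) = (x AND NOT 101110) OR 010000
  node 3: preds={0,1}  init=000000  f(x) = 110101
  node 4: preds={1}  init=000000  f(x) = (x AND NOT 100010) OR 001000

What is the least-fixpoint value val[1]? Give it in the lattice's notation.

111100

Trace (7 dequeues):
  [1] u=0 | in 000000 | out 111011 | prev 000000 | push {}
  [2] u=1 | in 001110 | out 111100 | prev 000000 | push {}
  [3] u=2 | in 000000 | out 011110 | prev 001110 | push {1}
  [4] u=3 | in 111111 | out 110101 | prev 000000 | push {0}
  [5] u=4 | in 111100 | out 011100 | prev 000000 | push {}
  [6] u=1 | in 011110 | out 111100 | ==
  [7] u=0 | in 110101 | out 111011 | ==

Converged values:
  [0] 111011
  [1] 111100
  [2] 011110
  [3] 110101
  [4] 011100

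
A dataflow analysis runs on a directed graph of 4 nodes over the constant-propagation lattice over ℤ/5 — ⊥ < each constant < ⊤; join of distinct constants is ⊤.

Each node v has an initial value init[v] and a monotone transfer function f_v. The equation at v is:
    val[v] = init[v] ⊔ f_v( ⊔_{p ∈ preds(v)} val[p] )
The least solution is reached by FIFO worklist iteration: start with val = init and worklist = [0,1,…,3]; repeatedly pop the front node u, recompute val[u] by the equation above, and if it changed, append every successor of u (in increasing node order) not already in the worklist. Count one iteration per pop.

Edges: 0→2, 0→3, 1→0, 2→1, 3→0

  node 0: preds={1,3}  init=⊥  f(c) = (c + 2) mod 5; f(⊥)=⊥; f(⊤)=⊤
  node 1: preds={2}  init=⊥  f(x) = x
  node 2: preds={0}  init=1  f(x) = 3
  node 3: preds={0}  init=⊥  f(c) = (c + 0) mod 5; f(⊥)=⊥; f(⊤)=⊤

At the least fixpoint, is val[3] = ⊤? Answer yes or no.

Iteration log — 12 steps:
  step 1. node 0  ⊔preds=⊥  new=⊥  stable
  step 2. node 1  ⊔preds=1  new=1  old=⊥  +wl: 0
  step 3. node 2  ⊔preds=⊥  new=⊤  old=1  +wl: 1
  step 4. node 3  ⊔preds=⊥  new=⊥  stable
  step 5. node 0  ⊔preds=1  new=3  old=⊥  +wl: 2,3
  step 6. node 1  ⊔preds=⊤  new=⊤  old=1  +wl: 0
  step 7. node 2  ⊔preds=3  new=⊤  stable
  step 8. node 3  ⊔preds=3  new=3  old=⊥  +wl: 
  step 9. node 0  ⊔preds=⊤  new=⊤  old=3  +wl: 2,3
  step 10. node 2  ⊔preds=⊤  new=⊤  stable
  step 11. node 3  ⊔preds=⊤  new=⊤  old=3  +wl: 0
  step 12. node 0  ⊔preds=⊤  new=⊤  stable

Least fixpoint reached:
  node 0: ⊤
  node 1: ⊤
  node 2: ⊤
  node 3: ⊤

yes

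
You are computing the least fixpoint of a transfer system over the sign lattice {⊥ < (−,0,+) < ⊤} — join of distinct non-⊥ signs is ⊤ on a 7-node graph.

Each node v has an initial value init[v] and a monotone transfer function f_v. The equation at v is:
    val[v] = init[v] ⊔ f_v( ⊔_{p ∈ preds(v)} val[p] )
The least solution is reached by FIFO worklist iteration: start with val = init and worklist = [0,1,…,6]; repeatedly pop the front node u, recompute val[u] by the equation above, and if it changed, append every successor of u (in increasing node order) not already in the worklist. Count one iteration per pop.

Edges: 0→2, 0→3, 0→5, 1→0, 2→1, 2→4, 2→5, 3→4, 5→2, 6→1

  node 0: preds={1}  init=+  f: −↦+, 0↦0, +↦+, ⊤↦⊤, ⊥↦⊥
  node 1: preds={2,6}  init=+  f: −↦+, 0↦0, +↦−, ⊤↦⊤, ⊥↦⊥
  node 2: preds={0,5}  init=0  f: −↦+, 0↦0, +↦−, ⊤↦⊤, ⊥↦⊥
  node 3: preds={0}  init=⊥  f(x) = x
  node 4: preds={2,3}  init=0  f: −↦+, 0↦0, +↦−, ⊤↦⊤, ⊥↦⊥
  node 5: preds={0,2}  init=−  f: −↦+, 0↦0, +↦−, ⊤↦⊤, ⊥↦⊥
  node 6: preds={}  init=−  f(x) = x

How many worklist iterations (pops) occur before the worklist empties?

13

Trace (13 dequeues):
  [1] u=0 | in + | out + | ==
  [2] u=1 | in ⊤ | out ⊤ | prev + | push {0}
  [3] u=2 | in ⊤ | out ⊤ | prev 0 | push {1}
  [4] u=3 | in + | out + | prev ⊥ | push {}
  [5] u=4 | in ⊤ | out ⊤ | prev 0 | push {}
  [6] u=5 | in ⊤ | out ⊤ | prev − | push {2}
  [7] u=6 | in ⊥ | out − | ==
  [8] u=0 | in ⊤ | out ⊤ | prev + | push {3,5}
  [9] u=1 | in ⊤ | out ⊤ | ==
  [10] u=2 | in ⊤ | out ⊤ | ==
  [11] u=3 | in ⊤ | out ⊤ | prev + | push {4}
  [12] u=5 | in ⊤ | out ⊤ | ==
  [13] u=4 | in ⊤ | out ⊤ | ==

Converged values:
  [0] ⊤
  [1] ⊤
  [2] ⊤
  [3] ⊤
  [4] ⊤
  [5] ⊤
  [6] −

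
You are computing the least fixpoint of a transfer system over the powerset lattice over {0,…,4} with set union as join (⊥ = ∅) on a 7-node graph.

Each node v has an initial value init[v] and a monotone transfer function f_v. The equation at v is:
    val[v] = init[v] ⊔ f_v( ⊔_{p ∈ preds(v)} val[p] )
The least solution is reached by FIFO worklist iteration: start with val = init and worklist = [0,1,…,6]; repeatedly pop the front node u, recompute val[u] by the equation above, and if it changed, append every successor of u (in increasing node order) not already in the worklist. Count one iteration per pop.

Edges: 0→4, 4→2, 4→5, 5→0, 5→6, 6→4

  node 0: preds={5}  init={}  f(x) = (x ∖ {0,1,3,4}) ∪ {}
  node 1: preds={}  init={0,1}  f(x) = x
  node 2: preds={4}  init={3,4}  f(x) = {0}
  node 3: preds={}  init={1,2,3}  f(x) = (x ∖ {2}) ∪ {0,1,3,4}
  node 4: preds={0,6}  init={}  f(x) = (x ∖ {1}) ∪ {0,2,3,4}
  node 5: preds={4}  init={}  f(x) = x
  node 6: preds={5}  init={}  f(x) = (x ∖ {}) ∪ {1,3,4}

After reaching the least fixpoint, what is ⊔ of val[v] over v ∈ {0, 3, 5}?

Trace (10 dequeues):
  [1] u=0 | in {} | out {} | ==
  [2] u=1 | in {} | out {0,1} | ==
  [3] u=2 | in {} | out {0,3,4} | prev {3,4} | push {}
  [4] u=3 | in {} | out {0,1,2,3,4} | prev {1,2,3} | push {}
  [5] u=4 | in {} | out {0,2,3,4} | prev {} | push {2}
  [6] u=5 | in {0,2,3,4} | out {0,2,3,4} | prev {} | push {0}
  [7] u=6 | in {0,2,3,4} | out {0,1,2,3,4} | prev {} | push {4}
  [8] u=2 | in {0,2,3,4} | out {0,3,4} | ==
  [9] u=0 | in {0,2,3,4} | out {2} | prev {} | push {}
  [10] u=4 | in {0,1,2,3,4} | out {0,2,3,4} | ==

Converged values:
  [0] {2}
  [1] {0,1}
  [2] {0,3,4}
  [3] {0,1,2,3,4}
  [4] {0,2,3,4}
  [5] {0,2,3,4}
  [6] {0,1,2,3,4}

{0,1,2,3,4}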